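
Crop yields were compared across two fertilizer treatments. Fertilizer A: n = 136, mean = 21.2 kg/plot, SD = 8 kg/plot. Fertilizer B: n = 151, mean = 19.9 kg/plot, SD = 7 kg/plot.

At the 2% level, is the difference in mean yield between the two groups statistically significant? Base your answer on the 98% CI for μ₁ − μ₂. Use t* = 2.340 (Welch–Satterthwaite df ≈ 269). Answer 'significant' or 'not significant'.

Standard errors of each mean: 8/√136 = 0.6860 and 7/√151 = 0.5697.
SE(x̄₁ − x̄₂) = √(0.6860² + 0.5697²) = 0.8917 for independent samples with unequal variances.
With t* = 2.340, the margin is 2.340 × 0.8917 = 2.0866.
x̄₁ − x̄₂ = 21.2 − 19.9 = 1.3000; the interval is 1.3000 ± 2.0866 = (-0.7866, 3.3866).
The interval (-0.7866, 3.3866) contains 0, so the difference is not significant.

not significant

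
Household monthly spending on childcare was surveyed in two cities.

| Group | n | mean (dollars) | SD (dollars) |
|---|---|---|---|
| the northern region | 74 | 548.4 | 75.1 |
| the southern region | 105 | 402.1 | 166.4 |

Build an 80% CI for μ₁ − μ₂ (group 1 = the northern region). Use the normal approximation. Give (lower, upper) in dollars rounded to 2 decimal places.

(122.66, 169.94)

Standard errors of each mean: 75.1/√74 = 8.7302 and 166.4/√105 = 16.2390.
SE(x̄₁ − x̄₂) = √(8.7302² + 16.2390²) = 18.4370 for independent samples with unequal variances.
With z* = 1.282, the margin is 1.282 × 18.4370 = 23.6362.
x̄₁ − x̄₂ = 548.4 − 402.1 = 146.3000; the interval is 146.3000 ± 23.6362 = (122.66, 169.94).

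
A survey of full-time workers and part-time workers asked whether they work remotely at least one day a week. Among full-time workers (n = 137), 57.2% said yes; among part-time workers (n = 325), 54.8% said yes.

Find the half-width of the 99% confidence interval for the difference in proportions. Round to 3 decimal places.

0.130

SE₁ = √(p̂₁(1−p̂₁)/n₁) = √(0.5720·0.4280/137) = 0.04227; SE₂ = √(0.5480·0.4520/325) = 0.02761.
Independent samples: SE of the difference = √(SE₁² + SE₂²) = √(0.0017867529 + 0.0007623121) = 0.05049.
z* for 99% confidence is 2.576, so the margin of error is 2.576 × 0.05049 = 0.13006.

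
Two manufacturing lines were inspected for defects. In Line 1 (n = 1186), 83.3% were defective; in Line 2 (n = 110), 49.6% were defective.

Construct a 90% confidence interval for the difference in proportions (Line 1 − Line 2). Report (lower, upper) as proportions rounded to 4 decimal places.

(0.2566, 0.4174)

Each SE is √(p̂(1−p̂)/n): √(0.8330·0.1670/1186) = 0.01083 and √(0.4960·0.5040/110) = 0.04767.
SE(p̂₁ − p̂₂) = √(SE₁² + SE₂²) = √(0.0001172889 + 0.0022724289) = 0.04888, since the two samples are independent.
At 90% confidence z* = 1.645; margin = 1.645 × 0.04888 = 0.08041.
The difference is 0.8330 − 0.4960 = 0.3370, so the interval is 0.3370 ± 0.08041 = (0.2566, 0.4174).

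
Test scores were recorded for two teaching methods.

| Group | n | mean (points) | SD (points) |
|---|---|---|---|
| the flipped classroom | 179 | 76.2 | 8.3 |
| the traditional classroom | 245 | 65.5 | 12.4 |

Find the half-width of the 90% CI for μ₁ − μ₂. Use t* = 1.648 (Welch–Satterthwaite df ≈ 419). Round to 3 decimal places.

1.658

SE₁ = s₁/√n₁ = 8.3/√179 = 0.6204; SE₂ = 12.4/√245 = 0.7922.
Independent samples, unequal variances: SE_diff = √(SE₁² + SE₂²) = √(0.38489616 + 0.62758084) = 1.0062.
t* = 1.648, so margin of error = 1.648 × 1.0062 = 1.6582.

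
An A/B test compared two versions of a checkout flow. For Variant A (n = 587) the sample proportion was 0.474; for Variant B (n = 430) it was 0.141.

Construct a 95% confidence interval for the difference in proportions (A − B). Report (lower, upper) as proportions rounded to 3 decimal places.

SE₁ = √(p̂₁(1−p̂₁)/n₁) = √(0.4740·0.5260/587) = 0.02061; SE₂ = √(0.1410·0.8590/430) = 0.01678.
Independent samples: SE of the difference = √(SE₁² + SE₂²) = √(0.0004247721 + 0.0002815684) = 0.02658.
z* for 95% confidence is 1.960, so the margin of error is 1.960 × 0.02658 = 0.05210.
Point estimate p̂₁ − p̂₂ = 0.4740 − 0.1410 = 0.3330.
0.3330 ± 0.05210 → (0.281, 0.385).

(0.281, 0.385)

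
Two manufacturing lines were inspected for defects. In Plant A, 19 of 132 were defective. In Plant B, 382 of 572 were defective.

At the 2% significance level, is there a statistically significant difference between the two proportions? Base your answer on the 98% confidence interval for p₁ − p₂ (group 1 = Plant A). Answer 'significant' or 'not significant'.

Sample proportions: 19/132 = 0.1439, 382/572 = 0.6678.
Each SE is √(p̂(1−p̂)/n): √(0.1439·0.8561/132) = 0.03055 and √(0.6678·0.3322/572) = 0.01969.
SE(p̂₁ − p̂₂) = √(SE₁² + SE₂²) = √(0.0009333025 + 0.0003876961) = 0.03635, since the two samples are independent.
At 98% confidence z* = 2.326; margin = 2.326 × 0.03635 = 0.08455.
The difference is 0.1439 − 0.6678 = -0.5239, so the interval is -0.5239 ± 0.08455 = (-0.60845, -0.43935).
The interval (-0.60845, -0.43935) does not contain 0, so the difference is significant.

significant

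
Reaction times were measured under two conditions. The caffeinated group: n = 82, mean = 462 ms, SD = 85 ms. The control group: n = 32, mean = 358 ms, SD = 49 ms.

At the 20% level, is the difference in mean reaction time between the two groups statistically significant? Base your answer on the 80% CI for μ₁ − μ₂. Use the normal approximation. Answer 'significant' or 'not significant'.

Per-group SEs: s₁/√n₁ = 85/√82 = 9.3867, s₂/√n₂ = 49/√32 = 8.6621.
Unpooled SE of the difference: √(88.11013689 + 75.03197641) = 12.7727.
Margin of error = z* · SE = 1.282 × 12.7727 = 16.3746.
x̄₁ − x̄₂ = 462 − 358 = 104.0000.
CI: 104.0000 ± 16.3746 = (87.6254, 120.3746).
The interval (87.6254, 120.3746) does not contain 0, so the difference is significant.

significant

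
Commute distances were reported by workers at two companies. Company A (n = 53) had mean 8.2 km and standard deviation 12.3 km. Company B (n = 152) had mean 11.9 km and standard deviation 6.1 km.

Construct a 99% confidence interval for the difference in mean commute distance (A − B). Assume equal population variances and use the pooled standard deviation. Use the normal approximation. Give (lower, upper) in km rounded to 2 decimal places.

(-7.05, -0.35)

Pooled variance s_p² = [52·12.3² + 151·6.1²] / (53+152−2) = 66.4325, so s_p = 8.1506.
SE_diff = s_p·√(1/n₁ + 1/n₂) = 8.1506·√(1/53 + 1/152) = 1.3002.
z* = 2.576; margin = 2.576 × 1.3002 = 3.3493.
Difference = 8.2 − 11.9 = -3.7000.
-3.7000 ± 3.3493 → (-7.05, -0.35).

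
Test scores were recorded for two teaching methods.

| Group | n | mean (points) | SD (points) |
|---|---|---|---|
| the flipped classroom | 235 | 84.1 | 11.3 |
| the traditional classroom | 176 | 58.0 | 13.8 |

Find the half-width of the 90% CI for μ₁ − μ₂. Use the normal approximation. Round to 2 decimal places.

2.10

SE₁ = s₁/√n₁ = 11.3/√235 = 0.7371; SE₂ = 13.8/√176 = 1.0402.
Independent samples, unequal variances: SE_diff = √(SE₁² + SE₂²) = √(0.54331641 + 1.08201604) = 1.2749.
z* = 1.645, so margin of error = 1.645 × 1.2749 = 2.0972.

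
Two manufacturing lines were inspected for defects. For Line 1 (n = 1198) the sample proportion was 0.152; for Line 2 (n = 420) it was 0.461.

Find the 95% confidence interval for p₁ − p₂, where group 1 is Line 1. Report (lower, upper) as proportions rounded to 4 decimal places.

Each SE is √(p̂(1−p̂)/n): √(0.1520·0.8480/1198) = 0.01037 and √(0.4610·0.5390/420) = 0.02432.
SE(p̂₁ − p̂₂) = √(SE₁² + SE₂²) = √(0.0001075369 + 0.0005914624) = 0.02644, since the two samples are independent.
At 95% confidence z* = 1.960; margin = 1.960 × 0.02644 = 0.05182.
The difference is 0.1520 − 0.4610 = -0.3090, so the interval is -0.3090 ± 0.05182 = (-0.3608, -0.2572).

(-0.3608, -0.2572)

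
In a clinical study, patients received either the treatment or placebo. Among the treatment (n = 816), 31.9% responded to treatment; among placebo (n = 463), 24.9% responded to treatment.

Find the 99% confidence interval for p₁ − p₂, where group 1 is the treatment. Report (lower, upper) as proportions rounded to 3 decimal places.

(0.003, 0.137)

Each SE is √(p̂(1−p̂)/n): √(0.3190·0.6810/816) = 0.01632 and √(0.2490·0.7510/463) = 0.02010.
SE(p̂₁ − p̂₂) = √(SE₁² + SE₂²) = √(0.0002663424 + 0.00040401) = 0.02589, since the two samples are independent.
At 99% confidence z* = 2.576; margin = 2.576 × 0.02589 = 0.06669.
The difference is 0.3190 − 0.2490 = 0.0700, so the interval is 0.0700 ± 0.06669 = (0.003, 0.137).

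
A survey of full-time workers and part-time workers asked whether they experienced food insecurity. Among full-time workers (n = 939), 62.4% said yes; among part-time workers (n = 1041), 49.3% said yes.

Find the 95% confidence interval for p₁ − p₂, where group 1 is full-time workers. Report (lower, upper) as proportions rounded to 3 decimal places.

The two standard errors are √(0.6240×0.3760/939) = 0.01581 and √(0.4930×0.5070/1041) = 0.01550.
Because the samples are independent, SE_diff = √(0.01581² + 0.01550²) = 0.02214.
Using z* = 1.960 for 95%, ME = 1.960 × 0.02214 = 0.04339.
p̂₁ − p̂₂ = 0.1310; interval 0.1310 ± 0.04339 gives (0.088, 0.174).

(0.088, 0.174)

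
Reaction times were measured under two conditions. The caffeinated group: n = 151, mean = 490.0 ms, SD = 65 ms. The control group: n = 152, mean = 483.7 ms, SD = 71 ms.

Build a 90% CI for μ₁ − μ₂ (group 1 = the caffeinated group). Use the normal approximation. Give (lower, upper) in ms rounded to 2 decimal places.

(-6.56, 19.16)

SE₁ = s₁/√n₁ = 65/√151 = 5.2896; SE₂ = 71/√152 = 5.7589.
Independent samples, unequal variances: SE_diff = √(SE₁² + SE₂²) = √(27.97986816 + 33.16492921) = 7.8195.
z* = 1.645, so margin of error = 1.645 × 7.8195 = 12.8631.
Difference in means = 490.0 − 483.7 = 6.3000.
6.3000 ± 12.8631 → (-6.56, 19.16).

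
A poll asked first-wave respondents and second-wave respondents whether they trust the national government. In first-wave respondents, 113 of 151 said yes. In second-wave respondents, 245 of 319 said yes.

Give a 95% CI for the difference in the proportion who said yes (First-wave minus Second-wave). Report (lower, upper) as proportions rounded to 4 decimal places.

Sample proportions: 113/151 = 0.7483, 245/319 = 0.7680.
Each SE is √(p̂(1−p̂)/n): √(0.7483·0.2517/151) = 0.03532 and √(0.7680·0.2320/319) = 0.02363.
SE(p̂₁ − p̂₂) = √(SE₁² + SE₂²) = √(0.0012475024 + 0.0005583769) = 0.04250, since the two samples are independent.
At 95% confidence z* = 1.960; margin = 1.960 × 0.04250 = 0.08330.
The difference is 0.7483 − 0.7680 = -0.0197, so the interval is -0.0197 ± 0.08330 = (-0.1030, 0.0636).

(-0.1030, 0.0636)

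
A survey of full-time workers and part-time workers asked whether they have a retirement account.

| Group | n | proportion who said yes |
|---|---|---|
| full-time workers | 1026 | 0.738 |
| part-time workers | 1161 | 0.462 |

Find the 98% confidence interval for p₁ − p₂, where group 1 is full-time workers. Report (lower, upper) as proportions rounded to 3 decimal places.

The two standard errors are √(0.7380×0.2620/1026) = 0.01373 and √(0.4620×0.5380/1161) = 0.01463.
Because the samples are independent, SE_diff = √(0.01373² + 0.01463²) = 0.02006.
Using z* = 2.326 for 98%, ME = 2.326 × 0.02006 = 0.04666.
p̂₁ − p̂₂ = 0.2760; interval 0.2760 ± 0.04666 gives (0.229, 0.323).

(0.229, 0.323)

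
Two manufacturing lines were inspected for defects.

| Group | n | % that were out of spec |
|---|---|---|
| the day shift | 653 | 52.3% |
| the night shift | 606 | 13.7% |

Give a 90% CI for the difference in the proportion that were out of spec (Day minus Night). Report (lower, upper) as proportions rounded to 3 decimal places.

Each SE is √(p̂(1−p̂)/n): √(0.5230·0.4770/653) = 0.01955 and √(0.1370·0.8630/606) = 0.01397.
SE(p̂₁ − p̂₂) = √(SE₁² + SE₂²) = √(0.0003822025 + 0.0001951609) = 0.02403, since the two samples are independent.
At 90% confidence z* = 1.645; margin = 1.645 × 0.02403 = 0.03953.
The difference is 0.5230 − 0.1370 = 0.3860, so the interval is 0.3860 ± 0.03953 = (0.346, 0.426).

(0.346, 0.426)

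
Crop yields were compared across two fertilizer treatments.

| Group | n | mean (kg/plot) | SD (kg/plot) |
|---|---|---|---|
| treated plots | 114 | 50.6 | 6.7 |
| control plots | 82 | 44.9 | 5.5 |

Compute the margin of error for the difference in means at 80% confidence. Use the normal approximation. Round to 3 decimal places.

Standard errors of each mean: 6.7/√114 = 0.6275 and 5.5/√82 = 0.6074.
SE(x̄₁ − x̄₂) = √(0.6275² + 0.6074²) = 0.8733 for independent samples with unequal variances.
With z* = 1.282, the margin is 1.282 × 0.8733 = 1.1196.

1.120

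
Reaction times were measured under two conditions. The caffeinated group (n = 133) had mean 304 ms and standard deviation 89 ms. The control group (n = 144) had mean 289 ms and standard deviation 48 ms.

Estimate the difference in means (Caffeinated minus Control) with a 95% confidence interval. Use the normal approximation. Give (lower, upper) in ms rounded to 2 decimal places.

Per-group SEs: s₁/√n₁ = 89/√133 = 7.7173, s₂/√n₂ = 48/√144 = 4.0000.
Unpooled SE of the difference: √(59.55671929 + 16.0) = 8.6923.
Margin of error = z* · SE = 1.960 × 8.6923 = 17.0369.
x̄₁ − x̄₂ = 304 − 289 = 15.0000.
CI: 15.0000 ± 17.0369 = (-2.04, 32.04).

(-2.04, 32.04)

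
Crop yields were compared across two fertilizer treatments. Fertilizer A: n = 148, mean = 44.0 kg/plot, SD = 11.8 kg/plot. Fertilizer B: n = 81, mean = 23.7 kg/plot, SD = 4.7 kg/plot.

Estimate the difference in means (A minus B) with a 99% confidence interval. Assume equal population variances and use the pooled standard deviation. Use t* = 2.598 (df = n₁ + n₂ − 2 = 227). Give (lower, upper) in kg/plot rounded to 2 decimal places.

Pooled variance s_p² = [147·11.8² + 80·4.7²] / (148+81−2) = 97.9537, so s_p = 9.8972.
SE_diff = s_p·√(1/n₁ + 1/n₂) = 9.8972·√(1/148 + 1/81) = 1.3679.
t* = 2.598; margin = 2.598 × 1.3679 = 3.5538.
Difference = 44.0 − 23.7 = 20.3000.
20.3000 ± 3.5538 → (16.75, 23.85).

(16.75, 23.85)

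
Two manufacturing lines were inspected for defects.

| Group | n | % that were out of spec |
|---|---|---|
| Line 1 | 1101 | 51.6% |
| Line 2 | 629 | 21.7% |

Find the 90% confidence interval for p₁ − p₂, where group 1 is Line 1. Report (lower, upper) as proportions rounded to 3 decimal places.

(0.262, 0.336)

The two standard errors are √(0.5160×0.4840/1101) = 0.01506 and √(0.2170×0.7830/629) = 0.01644.
Because the samples are independent, SE_diff = √(0.01506² + 0.01644²) = 0.02230.
Using z* = 1.645 for 90%, ME = 1.645 × 0.02230 = 0.03668.
p̂₁ − p̂₂ = 0.2990; interval 0.2990 ± 0.03668 gives (0.262, 0.336).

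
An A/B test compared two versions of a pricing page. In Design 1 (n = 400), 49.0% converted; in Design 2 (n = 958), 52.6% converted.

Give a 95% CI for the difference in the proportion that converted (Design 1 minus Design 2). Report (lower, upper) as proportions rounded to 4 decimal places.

SE₁ = √(p̂₁(1−p̂₁)/n₁) = √(0.4900·0.5100/400) = 0.02499; SE₂ = √(0.5260·0.4740/958) = 0.01613.
Independent samples: SE of the difference = √(SE₁² + SE₂²) = √(0.0006245001 + 0.0002601769) = 0.02974.
z* for 95% confidence is 1.960, so the margin of error is 1.960 × 0.02974 = 0.05829.
Point estimate p̂₁ − p̂₂ = 0.4900 − 0.5260 = -0.0360.
-0.0360 ± 0.05829 → (-0.0943, 0.0223).

(-0.0943, 0.0223)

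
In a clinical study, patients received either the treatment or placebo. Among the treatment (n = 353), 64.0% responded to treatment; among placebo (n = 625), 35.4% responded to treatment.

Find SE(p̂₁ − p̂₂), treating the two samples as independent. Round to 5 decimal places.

Each SE is √(p̂(1−p̂)/n): √(0.6400·0.3600/353) = 0.02555 and √(0.3540·0.6460/625) = 0.01913.
SE(p̂₁ − p̂₂) = √(SE₁² + SE₂²) = √(0.0006528025 + 0.0003659569) = 0.03192, since the two samples are independent.

0.03192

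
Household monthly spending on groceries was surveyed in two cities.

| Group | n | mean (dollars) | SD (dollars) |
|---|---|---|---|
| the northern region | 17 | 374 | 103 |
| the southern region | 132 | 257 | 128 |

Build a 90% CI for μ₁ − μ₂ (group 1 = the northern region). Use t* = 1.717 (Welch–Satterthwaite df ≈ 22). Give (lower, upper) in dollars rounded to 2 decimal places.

(70.04, 163.96)

Standard errors of each mean: 103/√17 = 24.9812 and 128/√132 = 11.1410.
SE(x̄₁ − x̄₂) = √(24.9812² + 11.1410²) = 27.3529 for independent samples with unequal variances.
With t* = 1.717, the margin is 1.717 × 27.3529 = 46.9649.
x̄₁ − x̄₂ = 374 − 257 = 117.0000; the interval is 117.0000 ± 46.9649 = (70.04, 163.96).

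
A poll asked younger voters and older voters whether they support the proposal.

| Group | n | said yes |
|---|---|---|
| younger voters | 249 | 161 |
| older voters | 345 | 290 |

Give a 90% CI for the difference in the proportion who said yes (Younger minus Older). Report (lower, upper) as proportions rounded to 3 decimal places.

(-0.253, -0.135)

First, p̂₁ = 161/249 = 0.6466; p̂₂ = 290/345 = 0.8406.
The two standard errors are √(0.6466×0.3534/249) = 0.03029 and √(0.8406×0.1594/345) = 0.01971.
Because the samples are independent, SE_diff = √(0.03029² + 0.01971²) = 0.03614.
Using z* = 1.645 for 90%, ME = 1.645 × 0.03614 = 0.05945.
p̂₁ − p̂₂ = -0.1940; interval -0.1940 ± 0.05945 gives (-0.253, -0.135).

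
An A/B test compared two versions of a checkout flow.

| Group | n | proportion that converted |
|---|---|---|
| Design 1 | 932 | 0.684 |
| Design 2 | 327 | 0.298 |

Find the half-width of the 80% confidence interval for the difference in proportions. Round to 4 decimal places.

0.0378

SE₁ = √(p̂₁(1−p̂₁)/n₁) = √(0.6840·0.3160/932) = 0.01523; SE₂ = √(0.2980·0.7020/327) = 0.02529.
Independent samples: SE of the difference = √(SE₁² + SE₂²) = √(0.0002319529 + 0.0006395841) = 0.02952.
z* for 80% confidence is 1.282, so the margin of error is 1.282 × 0.02952 = 0.03784.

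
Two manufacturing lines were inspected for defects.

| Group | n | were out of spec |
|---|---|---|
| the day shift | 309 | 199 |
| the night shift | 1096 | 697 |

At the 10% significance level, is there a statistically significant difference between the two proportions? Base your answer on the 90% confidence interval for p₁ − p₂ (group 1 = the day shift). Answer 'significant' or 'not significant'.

p̂₁ = 199/309 = 0.6440 and p̂₂ = 697/1096 = 0.6359.
SE₁ = √(p̂₁(1−p̂₁)/n₁) = √(0.6440·0.3560/309) = 0.02724; SE₂ = √(0.6359·0.3641/1096) = 0.01453.
Independent samples: SE of the difference = √(SE₁² + SE₂²) = √(0.0007420176 + 0.0002111209) = 0.03087.
z* for 90% confidence is 1.645, so the margin of error is 1.645 × 0.03087 = 0.05078.
Point estimate p̂₁ − p̂₂ = 0.6440 − 0.6359 = 0.0081.
0.0081 ± 0.05078 → (-0.04268, 0.05888).
The interval (-0.04268, 0.05888) contains 0, so the difference is not significant.

not significant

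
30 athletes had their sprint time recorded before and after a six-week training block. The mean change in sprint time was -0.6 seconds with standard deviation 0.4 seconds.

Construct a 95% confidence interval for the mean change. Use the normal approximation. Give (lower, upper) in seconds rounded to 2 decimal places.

(-0.74, -0.46)

This is a matched-pairs design, so SE = s_d/√n = 0.4/√30 = 0.0730.
Margin = 1.960 × 0.0730 = 0.1431; the interval is -0.6 ± 0.1431 = (-0.74, -0.46).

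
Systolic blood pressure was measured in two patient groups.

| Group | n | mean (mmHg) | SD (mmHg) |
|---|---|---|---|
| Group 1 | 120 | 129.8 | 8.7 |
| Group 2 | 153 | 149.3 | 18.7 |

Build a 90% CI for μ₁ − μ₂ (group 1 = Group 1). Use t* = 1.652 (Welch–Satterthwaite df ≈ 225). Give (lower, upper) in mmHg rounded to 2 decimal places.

(-22.32, -16.68)

Per-group SEs: s₁/√n₁ = 8.7/√120 = 0.7942, s₂/√n₂ = 18.7/√153 = 1.5118.
Unpooled SE of the difference: √(0.63075364 + 2.28553924) = 1.7077.
Margin of error = t* · SE = 1.652 × 1.7077 = 2.8211.
x̄₁ − x̄₂ = 129.8 − 149.3 = -19.5000.
CI: -19.5000 ± 2.8211 = (-22.32, -16.68).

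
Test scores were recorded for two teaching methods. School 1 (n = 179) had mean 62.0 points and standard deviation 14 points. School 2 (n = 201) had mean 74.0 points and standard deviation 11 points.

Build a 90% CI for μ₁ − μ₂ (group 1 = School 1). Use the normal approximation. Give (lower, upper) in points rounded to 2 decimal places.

Standard errors of each mean: 14/√179 = 1.0464 and 11/√201 = 0.7759.
SE(x̄₁ − x̄₂) = √(1.0464² + 0.7759²) = 1.3027 for independent samples with unequal variances.
With z* = 1.645, the margin is 1.645 × 1.3027 = 2.1429.
x̄₁ − x̄₂ = 62.0 − 74.0 = -12.0000; the interval is -12.0000 ± 2.1429 = (-14.14, -9.86).

(-14.14, -9.86)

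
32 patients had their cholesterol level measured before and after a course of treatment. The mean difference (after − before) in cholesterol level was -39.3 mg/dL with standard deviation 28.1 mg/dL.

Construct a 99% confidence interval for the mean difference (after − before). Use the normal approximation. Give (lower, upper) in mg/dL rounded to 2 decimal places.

(-52.10, -26.50)

This is a matched-pairs design, so SE = s_d/√n = 28.1/√32 = 4.9674.
Margin = 2.576 × 4.9674 = 12.7960; the interval is -39.3 ± 12.7960 = (-52.10, -26.50).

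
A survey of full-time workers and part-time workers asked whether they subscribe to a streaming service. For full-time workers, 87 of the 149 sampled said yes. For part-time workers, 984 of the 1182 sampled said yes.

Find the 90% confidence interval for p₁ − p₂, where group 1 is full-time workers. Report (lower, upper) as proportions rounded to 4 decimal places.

(-0.3174, -0.1798)

First, p̂₁ = 87/149 = 0.5839; p̂₂ = 984/1182 = 0.8325.
The two standard errors are √(0.5839×0.4161/149) = 0.04038 and √(0.8325×0.1675/1182) = 0.01086.
Because the samples are independent, SE_diff = √(0.04038² + 0.01086²) = 0.04181.
Using z* = 1.645 for 90%, ME = 1.645 × 0.04181 = 0.06878.
p̂₁ − p̂₂ = -0.2486; interval -0.2486 ± 0.06878 gives (-0.3174, -0.1798).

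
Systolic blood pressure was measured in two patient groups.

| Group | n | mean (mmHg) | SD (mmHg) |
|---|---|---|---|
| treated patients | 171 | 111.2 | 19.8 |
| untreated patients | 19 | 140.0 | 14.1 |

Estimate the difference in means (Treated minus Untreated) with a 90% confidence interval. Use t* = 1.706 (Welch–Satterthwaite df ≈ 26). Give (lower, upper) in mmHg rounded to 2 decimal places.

(-34.89, -22.71)

Per-group SEs: s₁/√n₁ = 19.8/√171 = 1.5141, s₂/√n₂ = 14.1/√19 = 3.2348.
Unpooled SE of the difference: √(2.29249881 + 10.46393104) = 3.5716.
Margin of error = t* · SE = 1.706 × 3.5716 = 6.0931.
x̄₁ − x̄₂ = 111.2 − 140.0 = -28.8000.
CI: -28.8000 ± 6.0931 = (-34.89, -22.71).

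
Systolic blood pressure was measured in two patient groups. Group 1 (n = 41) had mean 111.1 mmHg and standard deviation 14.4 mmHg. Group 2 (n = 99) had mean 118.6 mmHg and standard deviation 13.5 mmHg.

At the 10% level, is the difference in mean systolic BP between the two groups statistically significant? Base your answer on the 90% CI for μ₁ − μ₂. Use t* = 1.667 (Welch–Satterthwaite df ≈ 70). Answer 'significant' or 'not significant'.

Standard errors of each mean: 14.4/√41 = 2.2489 and 13.5/√99 = 1.3568.
SE(x̄₁ − x̄₂) = √(2.2489² + 1.3568²) = 2.6265 for independent samples with unequal variances.
With t* = 1.667, the margin is 1.667 × 2.6265 = 4.3784.
x̄₁ − x̄₂ = 111.1 − 118.6 = -7.5000; the interval is -7.5000 ± 4.3784 = (-11.8784, -3.1216).
The interval (-11.8784, -3.1216) does not contain 0, so the difference is significant.

significant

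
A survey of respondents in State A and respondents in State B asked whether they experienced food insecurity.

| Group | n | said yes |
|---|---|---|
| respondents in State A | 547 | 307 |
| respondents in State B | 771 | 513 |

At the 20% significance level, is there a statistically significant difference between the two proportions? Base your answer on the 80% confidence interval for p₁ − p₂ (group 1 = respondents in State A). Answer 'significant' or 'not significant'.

Sample proportions: 307/547 = 0.5612, 513/771 = 0.6654.
Each SE is √(p̂(1−p̂)/n): √(0.5612·0.4388/547) = 0.02122 and √(0.6654·0.3346/771) = 0.01699.
SE(p̂₁ − p̂₂) = √(SE₁² + SE₂²) = √(0.0004502884 + 0.0002886601) = 0.02718, since the two samples are independent.
At 80% confidence z* = 1.282; margin = 1.282 × 0.02718 = 0.03484.
The difference is 0.5612 − 0.6654 = -0.1042, so the interval is -0.1042 ± 0.03484 = (-0.13904, -0.06936).
The interval (-0.13904, -0.06936) does not contain 0, so the difference is significant.

significant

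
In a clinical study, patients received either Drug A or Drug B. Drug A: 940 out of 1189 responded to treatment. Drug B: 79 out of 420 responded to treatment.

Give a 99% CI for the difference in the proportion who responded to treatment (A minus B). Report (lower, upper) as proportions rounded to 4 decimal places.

(0.5447, 0.6603)

p̂₁ = 940/1189 = 0.7906 and p̂₂ = 79/420 = 0.1881.
SE₁ = √(p̂₁(1−p̂₁)/n₁) = √(0.7906·0.2094/1189) = 0.01180; SE₂ = √(0.1881·0.8119/420) = 0.01907.
Independent samples: SE of the difference = √(SE₁² + SE₂²) = √(0.00013924 + 0.0003636649) = 0.02243.
z* for 99% confidence is 2.576, so the margin of error is 2.576 × 0.02243 = 0.05778.
Point estimate p̂₁ − p̂₂ = 0.7906 − 0.1881 = 0.6025.
0.6025 ± 0.05778 → (0.5447, 0.6603).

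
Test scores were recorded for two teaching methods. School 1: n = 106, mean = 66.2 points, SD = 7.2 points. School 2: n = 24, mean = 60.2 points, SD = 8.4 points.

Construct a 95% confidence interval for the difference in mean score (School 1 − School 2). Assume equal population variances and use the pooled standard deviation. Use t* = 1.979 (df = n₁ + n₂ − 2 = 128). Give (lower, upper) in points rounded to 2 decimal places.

(2.68, 9.32)

s_p = √[((n₁−1)s₁² + (n₂−1)s₂²)/(n₁+n₂−2)] = √[(105·7.2² + 23·8.4²)/128] = 7.4299.
SE = 7.4299·√(1/106 + 1/24) = 1.6796.
With t* = 1.979, margin = 1.979 × 1.6796 = 3.3239.
x̄₁ − x̄₂ = 66.2 − 60.2 = 6.0000; interval 6.0000 ± 3.3239 = (2.68, 9.32).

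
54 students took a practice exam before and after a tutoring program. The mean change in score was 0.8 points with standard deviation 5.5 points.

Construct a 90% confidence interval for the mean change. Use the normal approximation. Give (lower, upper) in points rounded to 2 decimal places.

(-0.43, 2.03)

Paired design: SE = s_d/√n = 5.5/√54 = 0.7485.
z* = 1.645; margin of error = 1.645 × 0.7485 = 1.2313.
0.8 ± 1.2313 → (-0.43, 2.03).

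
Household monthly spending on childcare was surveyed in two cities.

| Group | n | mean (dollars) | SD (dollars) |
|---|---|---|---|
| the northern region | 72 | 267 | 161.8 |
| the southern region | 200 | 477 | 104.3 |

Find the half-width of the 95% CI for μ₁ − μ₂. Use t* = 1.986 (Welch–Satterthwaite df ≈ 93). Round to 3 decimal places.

40.604

Standard errors of each mean: 161.8/√72 = 19.0683 and 104.3/√200 = 7.3751.
SE(x̄₁ − x̄₂) = √(19.0683² + 7.3751²) = 20.4449 for independent samples with unequal variances.
With t* = 1.986, the margin is 1.986 × 20.4449 = 40.6036.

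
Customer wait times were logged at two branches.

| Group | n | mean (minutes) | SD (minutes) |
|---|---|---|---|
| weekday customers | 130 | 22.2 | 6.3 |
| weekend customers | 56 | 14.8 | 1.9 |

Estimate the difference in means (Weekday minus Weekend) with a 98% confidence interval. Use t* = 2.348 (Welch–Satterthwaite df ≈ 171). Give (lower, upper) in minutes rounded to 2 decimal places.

SE₁ = s₁/√n₁ = 6.3/√130 = 0.5525; SE₂ = 1.9/√56 = 0.2539.
Independent samples, unequal variances: SE_diff = √(SE₁² + SE₂²) = √(0.30525625 + 0.06446521) = 0.6080.
t* = 2.348, so margin of error = 2.348 × 0.6080 = 1.4276.
Difference in means = 22.2 − 14.8 = 7.4000.
7.4000 ± 1.4276 → (5.97, 8.83).

(5.97, 8.83)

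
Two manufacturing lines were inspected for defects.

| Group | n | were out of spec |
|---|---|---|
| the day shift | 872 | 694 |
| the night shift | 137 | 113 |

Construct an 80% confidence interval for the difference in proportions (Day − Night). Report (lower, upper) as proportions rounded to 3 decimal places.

(-0.074, 0.016)

First, p̂₁ = 694/872 = 0.7959; p̂₂ = 113/137 = 0.8248.
The two standard errors are √(0.7959×0.2041/872) = 0.01365 and √(0.8248×0.1752/137) = 0.03248.
Because the samples are independent, SE_diff = √(0.01365² + 0.03248²) = 0.03523.
Using z* = 1.282 for 80%, ME = 1.282 × 0.03523 = 0.04516.
p̂₁ − p̂₂ = -0.0289; interval -0.0289 ± 0.04516 gives (-0.074, 0.016).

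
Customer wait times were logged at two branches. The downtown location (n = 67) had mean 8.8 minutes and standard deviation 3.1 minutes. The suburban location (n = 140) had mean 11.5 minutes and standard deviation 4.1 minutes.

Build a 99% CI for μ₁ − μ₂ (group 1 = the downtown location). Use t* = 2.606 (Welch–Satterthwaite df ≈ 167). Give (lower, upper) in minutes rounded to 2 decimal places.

(-4.04, -1.36)

Per-group SEs: s₁/√n₁ = 3.1/√67 = 0.3787, s₂/√n₂ = 4.1/√140 = 0.3465.
Unpooled SE of the difference: √(0.14341369 + 0.12006225) = 0.5133.
Margin of error = t* · SE = 2.606 × 0.5133 = 1.3377.
x̄₁ − x̄₂ = 8.8 − 11.5 = -2.7000.
CI: -2.7000 ± 1.3377 = (-4.04, -1.36).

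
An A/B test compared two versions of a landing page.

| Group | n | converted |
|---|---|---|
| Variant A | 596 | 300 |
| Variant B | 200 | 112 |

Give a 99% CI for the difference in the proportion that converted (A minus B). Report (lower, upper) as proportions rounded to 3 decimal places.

p̂₁ = 300/596 = 0.5034 and p̂₂ = 112/200 = 0.5600.
SE₁ = √(p̂₁(1−p̂₁)/n₁) = √(0.5034·0.4966/596) = 0.02048; SE₂ = √(0.5600·0.4400/200) = 0.03510.
Independent samples: SE of the difference = √(SE₁² + SE₂²) = √(0.0004194304 + 0.00123201) = 0.04064.
z* for 99% confidence is 2.576, so the margin of error is 2.576 × 0.04064 = 0.10469.
Point estimate p̂₁ − p̂₂ = 0.5034 − 0.5600 = -0.0566.
-0.0566 ± 0.10469 → (-0.161, 0.048).

(-0.161, 0.048)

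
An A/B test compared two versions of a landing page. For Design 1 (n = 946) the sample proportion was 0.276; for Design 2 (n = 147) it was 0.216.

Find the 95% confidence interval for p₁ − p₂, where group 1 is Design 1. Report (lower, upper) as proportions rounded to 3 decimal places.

The two standard errors are √(0.2760×0.7240/946) = 0.01453 and √(0.2160×0.7840/147) = 0.03394.
Because the samples are independent, SE_diff = √(0.01453² + 0.03394²) = 0.03692.
Using z* = 1.960 for 95%, ME = 1.960 × 0.03692 = 0.07236.
p̂₁ − p̂₂ = 0.0600; interval 0.0600 ± 0.07236 gives (-0.012, 0.132).

(-0.012, 0.132)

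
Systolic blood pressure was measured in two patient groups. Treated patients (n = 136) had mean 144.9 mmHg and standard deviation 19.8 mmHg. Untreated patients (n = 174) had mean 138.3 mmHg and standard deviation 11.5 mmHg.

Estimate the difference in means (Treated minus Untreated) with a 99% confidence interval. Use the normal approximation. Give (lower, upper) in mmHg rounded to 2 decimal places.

(1.68, 11.52)

Standard errors of each mean: 19.8/√136 = 1.6978 and 11.5/√174 = 0.8718.
SE(x̄₁ − x̄₂) = √(1.6978² + 0.8718²) = 1.9085 for independent samples with unequal variances.
With z* = 2.576, the margin is 2.576 × 1.9085 = 4.9163.
x̄₁ − x̄₂ = 144.9 − 138.3 = 6.6000; the interval is 6.6000 ± 4.9163 = (1.68, 11.52).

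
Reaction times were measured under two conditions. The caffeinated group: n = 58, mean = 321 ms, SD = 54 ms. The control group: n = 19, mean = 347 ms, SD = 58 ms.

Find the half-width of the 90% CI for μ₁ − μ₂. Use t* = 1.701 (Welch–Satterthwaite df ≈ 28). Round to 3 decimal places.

SE₁ = s₁/√n₁ = 54/√58 = 7.0905; SE₂ = 58/√19 = 13.3061.
Independent samples, unequal variances: SE_diff = √(SE₁² + SE₂²) = √(50.27519025 + 177.05229721) = 15.0774.
t* = 1.701, so margin of error = 1.701 × 15.0774 = 25.6467.

25.647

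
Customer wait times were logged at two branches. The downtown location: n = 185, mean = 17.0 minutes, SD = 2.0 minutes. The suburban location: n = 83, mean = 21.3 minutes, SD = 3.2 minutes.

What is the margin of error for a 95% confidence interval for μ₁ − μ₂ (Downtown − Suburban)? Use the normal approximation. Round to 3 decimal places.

0.746

Standard errors of each mean: 2.0/√185 = 0.1470 and 3.2/√83 = 0.3512.
SE(x̄₁ − x̄₂) = √(0.1470² + 0.3512²) = 0.3807 for independent samples with unequal variances.
With z* = 1.960, the margin is 1.960 × 0.3807 = 0.7462.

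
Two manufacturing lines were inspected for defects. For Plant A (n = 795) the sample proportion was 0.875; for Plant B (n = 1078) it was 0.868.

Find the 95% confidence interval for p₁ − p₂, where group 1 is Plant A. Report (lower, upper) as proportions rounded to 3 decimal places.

(-0.024, 0.038)

SE₁ = √(p̂₁(1−p̂₁)/n₁) = √(0.8750·0.1250/795) = 0.01173; SE₂ = √(0.8680·0.1320/1078) = 0.01031.
Independent samples: SE of the difference = √(SE₁² + SE₂²) = √(0.0001375929 + 0.0001062961) = 0.01562.
z* for 95% confidence is 1.960, so the margin of error is 1.960 × 0.01562 = 0.03062.
Point estimate p̂₁ − p̂₂ = 0.8750 − 0.8680 = 0.0070.
0.0070 ± 0.03062 → (-0.024, 0.038).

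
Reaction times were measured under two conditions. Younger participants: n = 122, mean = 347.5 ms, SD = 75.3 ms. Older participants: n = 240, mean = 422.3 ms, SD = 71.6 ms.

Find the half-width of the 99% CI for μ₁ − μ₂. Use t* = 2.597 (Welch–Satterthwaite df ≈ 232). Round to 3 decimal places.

Standard errors of each mean: 75.3/√122 = 6.8173 and 71.6/√240 = 4.6218.
SE(x̄₁ − x̄₂) = √(6.8173² + 4.6218²) = 8.2363 for independent samples with unequal variances.
With t* = 2.597, the margin is 2.597 × 8.2363 = 21.3897.

21.390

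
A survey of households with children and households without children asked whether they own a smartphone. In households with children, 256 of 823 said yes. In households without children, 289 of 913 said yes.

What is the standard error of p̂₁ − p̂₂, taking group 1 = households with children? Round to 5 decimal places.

Sample proportions: 256/823 = 0.3111, 289/913 = 0.3165.
Each SE is √(p̂(1−p̂)/n): √(0.3111·0.6889/823) = 0.01614 and √(0.3165·0.6835/913) = 0.01539.
SE(p̂₁ − p̂₂) = √(SE₁² + SE₂²) = √(0.0002604996 + 0.0002368521) = 0.02230, since the two samples are independent.

0.02230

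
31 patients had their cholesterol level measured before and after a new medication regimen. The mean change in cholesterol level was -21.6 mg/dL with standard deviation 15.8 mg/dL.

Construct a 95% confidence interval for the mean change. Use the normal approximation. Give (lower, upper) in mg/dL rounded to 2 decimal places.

(-27.16, -16.04)

Paired design: SE = s_d/√n = 15.8/√31 = 2.8378.
z* = 1.960; margin of error = 1.960 × 2.8378 = 5.5621.
-21.6 ± 5.5621 → (-27.16, -16.04).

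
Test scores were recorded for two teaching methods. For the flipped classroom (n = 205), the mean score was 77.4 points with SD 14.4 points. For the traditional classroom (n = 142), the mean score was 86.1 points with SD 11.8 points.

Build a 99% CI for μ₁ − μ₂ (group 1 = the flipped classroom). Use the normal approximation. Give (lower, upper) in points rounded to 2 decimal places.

SE₁ = s₁/√n₁ = 14.4/√205 = 1.0057; SE₂ = 11.8/√142 = 0.9902.
Independent samples, unequal variances: SE_diff = √(SE₁² + SE₂²) = √(1.01143249 + 0.98049604) = 1.4114.
z* = 2.576, so margin of error = 2.576 × 1.4114 = 3.6358.
Difference in means = 77.4 − 86.1 = -8.7000.
-8.7000 ± 3.6358 → (-12.34, -5.06).

(-12.34, -5.06)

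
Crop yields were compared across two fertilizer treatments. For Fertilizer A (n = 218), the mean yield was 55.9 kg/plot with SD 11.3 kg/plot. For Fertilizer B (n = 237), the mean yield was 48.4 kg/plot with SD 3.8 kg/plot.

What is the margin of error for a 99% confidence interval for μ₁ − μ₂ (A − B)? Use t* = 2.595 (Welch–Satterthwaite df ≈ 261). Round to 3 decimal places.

Standard errors of each mean: 11.3/√218 = 0.7653 and 3.8/√237 = 0.2468.
SE(x̄₁ − x̄₂) = √(0.7653² + 0.2468²) = 0.8041 for independent samples with unequal variances.
With t* = 2.595, the margin is 2.595 × 0.8041 = 2.0866.

2.087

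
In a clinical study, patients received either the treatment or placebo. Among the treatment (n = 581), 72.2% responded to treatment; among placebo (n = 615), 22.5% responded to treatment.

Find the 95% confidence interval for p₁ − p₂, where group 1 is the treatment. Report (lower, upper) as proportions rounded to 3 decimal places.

(0.448, 0.546)

Each SE is √(p̂(1−p̂)/n): √(0.7220·0.2780/581) = 0.01859 and √(0.2250·0.7750/615) = 0.01684.
SE(p̂₁ − p̂₂) = √(SE₁² + SE₂²) = √(0.0003455881 + 0.0002835856) = 0.02508, since the two samples are independent.
At 95% confidence z* = 1.960; margin = 1.960 × 0.02508 = 0.04916.
The difference is 0.7220 − 0.2250 = 0.4970, so the interval is 0.4970 ± 0.04916 = (0.448, 0.546).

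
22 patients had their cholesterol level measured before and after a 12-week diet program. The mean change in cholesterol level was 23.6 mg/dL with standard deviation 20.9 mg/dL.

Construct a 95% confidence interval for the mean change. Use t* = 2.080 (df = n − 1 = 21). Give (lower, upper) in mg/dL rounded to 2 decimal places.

This is a matched-pairs design, so SE = s_d/√n = 20.9/√22 = 4.4559.
Margin = 2.080 × 4.4559 = 9.2683; the interval is 23.6 ± 9.2683 = (14.33, 32.87).

(14.33, 32.87)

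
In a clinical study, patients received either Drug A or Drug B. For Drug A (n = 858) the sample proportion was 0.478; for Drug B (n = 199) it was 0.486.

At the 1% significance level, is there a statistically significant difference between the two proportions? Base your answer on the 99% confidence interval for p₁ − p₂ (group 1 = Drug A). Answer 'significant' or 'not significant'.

SE₁ = √(p̂₁(1−p̂₁)/n₁) = √(0.4780·0.5220/858) = 0.01705; SE₂ = √(0.4860·0.5140/199) = 0.03543.
Independent samples: SE of the difference = √(SE₁² + SE₂²) = √(0.0002907025 + 0.0012552849) = 0.03932.
z* for 99% confidence is 2.576, so the margin of error is 2.576 × 0.03932 = 0.10129.
Point estimate p̂₁ − p̂₂ = 0.4780 − 0.4860 = -0.0080.
-0.0080 ± 0.10129 → (-0.10929, 0.09329).
The interval (-0.10929, 0.09329) contains 0, so the difference is not significant.

not significant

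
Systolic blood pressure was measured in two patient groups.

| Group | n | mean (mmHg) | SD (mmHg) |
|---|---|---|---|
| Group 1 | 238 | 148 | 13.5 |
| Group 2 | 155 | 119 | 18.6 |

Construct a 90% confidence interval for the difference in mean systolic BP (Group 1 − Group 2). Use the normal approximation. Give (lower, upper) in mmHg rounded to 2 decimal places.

(26.15, 31.85)

Standard errors of each mean: 13.5/√238 = 0.8751 and 18.6/√155 = 1.4940.
SE(x̄₁ − x̄₂) = √(0.8751² + 1.4940²) = 1.7314 for independent samples with unequal variances.
With z* = 1.645, the margin is 1.645 × 1.7314 = 2.8482.
x̄₁ − x̄₂ = 148 − 119 = 29.0000; the interval is 29.0000 ± 2.8482 = (26.15, 31.85).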